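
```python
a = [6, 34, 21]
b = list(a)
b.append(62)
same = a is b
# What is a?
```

After line 1: a = [6, 34, 21]
After line 2 (b = list(a) is a shallow copy, new object): a = [6, 34, 21], b = [6, 34, 21]
After line 3 (append only mutates b): a = [6, 34, 21], b = [6, 34, 21, 62]
After line 4 (same = a is b; different objects -> False): same = False

[6, 34, 21]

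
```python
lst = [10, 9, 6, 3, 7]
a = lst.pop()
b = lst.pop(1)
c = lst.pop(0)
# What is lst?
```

After line 1: lst = [10, 9, 6, 3, 7]
After line 2 (pop() -> a = 7): lst = [10, 9, 6, 3]
After line 3 (pop(1) -> b = 9): lst = [10, 6, 3]
After line 4 (pop(0) -> c = 10): lst = [6, 3]

[6, 3]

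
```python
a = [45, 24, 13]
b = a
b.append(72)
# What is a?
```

After line 1: a = [45, 24, 13]
After line 2 (b = a is an alias, same object): a = [45, 24, 13], b = [45, 24, 13]
After line 3 (b.append mutates the shared list): a = [45, 24, 13, 72], b = [45, 24, 13, 72]

[45, 24, 13, 72]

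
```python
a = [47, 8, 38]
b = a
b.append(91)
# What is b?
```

After line 1: a = [47, 8, 38]
After line 2 (b = a is an alias, same object): a = [47, 8, 38], b = [47, 8, 38]
After line 3 (b.append mutates the shared list): a = [47, 8, 38, 91], b = [47, 8, 38, 91]

[47, 8, 38, 91]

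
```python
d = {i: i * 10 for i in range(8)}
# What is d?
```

{0: 0, 1: 10, 2: 20, 3: 30, 4: 40, 5: 50, 6: 60, 7: 70}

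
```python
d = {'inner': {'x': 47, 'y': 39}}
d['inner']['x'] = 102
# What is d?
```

After line 1: d = {'inner': {'x': 47, 'y': 39}}
After line 2 (inner x overwritten): d = {'inner': {'x': 102, 'y': 39}}

{'inner': {'x': 102, 'y': 39}}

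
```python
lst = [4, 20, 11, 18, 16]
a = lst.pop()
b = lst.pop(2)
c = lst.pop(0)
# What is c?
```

After line 1: lst = [4, 20, 11, 18, 16]
After line 2 (pop() -> a = 16): lst = [4, 20, 11, 18]
After line 3 (pop(2) -> b = 11): lst = [4, 20, 18]
After line 4 (pop(0) -> c = 4): lst = [20, 18]

4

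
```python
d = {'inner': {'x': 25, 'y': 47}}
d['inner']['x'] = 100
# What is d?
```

After line 1: d = {'inner': {'x': 25, 'y': 47}}
After line 2 (inner x overwritten): d = {'inner': {'x': 100, 'y': 47}}

{'inner': {'x': 100, 'y': 47}}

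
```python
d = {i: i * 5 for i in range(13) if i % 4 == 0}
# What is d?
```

{0: 0, 4: 20, 8: 40, 12: 60}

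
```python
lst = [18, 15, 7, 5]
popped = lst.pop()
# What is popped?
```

5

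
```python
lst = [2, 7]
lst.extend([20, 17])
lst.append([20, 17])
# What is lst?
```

After line 1: lst = [2, 7]
After line 2 (extend unpacks [20, 17]): lst = [2, 7, 20, 17]
After line 3 (append adds [20, 17] as single element): lst = [2, 7, 20, 17, [20, 17]]

[2, 7, 20, 17, [20, 17]]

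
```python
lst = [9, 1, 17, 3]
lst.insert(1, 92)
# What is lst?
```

[9, 92, 1, 17, 3]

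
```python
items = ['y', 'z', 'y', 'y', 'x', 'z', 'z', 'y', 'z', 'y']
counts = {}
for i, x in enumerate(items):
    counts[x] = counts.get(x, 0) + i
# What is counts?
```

Initial: counts = {}, items = ['y', 'z', 'y', 'y', 'x', 'z', 'z', 'y', 'z', 'y']
i=0, x='y': counts = {'y': 0}
i=1, x='z': counts = {'y': 0, 'z': 1}
i=2, x='y': counts = {'y': 2, 'z': 1}
i=3, x='y': counts = {'y': 5, 'z': 1}
i=4, x='x': counts = {'y': 5, 'z': 1, 'x': 4}
i=5, x='z': counts = {'y': 5, 'z': 6, 'x': 4}
i=6, x='z': counts = {'y': 5, 'z': 12, 'x': 4}
i=7, x='y': counts = {'y': 12, 'z': 12, 'x': 4}
i=8, x='z': counts = {'y': 12, 'z': 20, 'x': 4}
i=9, x='y': counts = {'y': 21, 'z': 20, 'x': 4}

{'y': 21, 'z': 20, 'x': 4}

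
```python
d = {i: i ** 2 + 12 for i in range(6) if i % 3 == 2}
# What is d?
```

{2: 16, 5: 37}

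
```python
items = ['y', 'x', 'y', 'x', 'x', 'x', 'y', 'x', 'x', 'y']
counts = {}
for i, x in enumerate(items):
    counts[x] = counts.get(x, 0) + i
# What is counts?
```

Initial: counts = {}, items = ['y', 'x', 'y', 'x', 'x', 'x', 'y', 'x', 'x', 'y']
i=0, x='y': counts = {'y': 0}
i=1, x='x': counts = {'y': 0, 'x': 1}
i=2, x='y': counts = {'y': 2, 'x': 1}
i=3, x='x': counts = {'y': 2, 'x': 4}
i=4, x='x': counts = {'y': 2, 'x': 8}
i=5, x='x': counts = {'y': 2, 'x': 13}
i=6, x='y': counts = {'y': 8, 'x': 13}
i=7, x='x': counts = {'y': 8, 'x': 20}
i=8, x='x': counts = {'y': 8, 'x': 28}
i=9, x='y': counts = {'y': 17, 'x': 28}

{'y': 17, 'x': 28}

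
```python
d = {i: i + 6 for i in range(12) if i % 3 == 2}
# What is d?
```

{2: 8, 5: 11, 8: 14, 11: 17}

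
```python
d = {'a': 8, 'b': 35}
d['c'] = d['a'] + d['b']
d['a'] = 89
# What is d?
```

After line 1: d = {'a': 8, 'b': 35}
After line 2 (d['c'] = 8 + 35): d = {'a': 8, 'b': 35, 'c': 43}
After line 3: d = {'a': 89, 'b': 35, 'c': 43}

{'a': 89, 'b': 35, 'c': 43}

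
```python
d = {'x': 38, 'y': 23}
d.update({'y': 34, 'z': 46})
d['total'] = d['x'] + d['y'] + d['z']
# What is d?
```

After line 1: d = {'x': 38, 'y': 23}
After line 2 (y overwritten, z added): d = {'x': 38, 'y': 34, 'z': 46}
After line 3 (total = 38 + 34 + 46 = 118): d = {'x': 38, 'y': 34, 'z': 46, 'total': 118}

{'x': 38, 'y': 34, 'z': 46, 'total': 118}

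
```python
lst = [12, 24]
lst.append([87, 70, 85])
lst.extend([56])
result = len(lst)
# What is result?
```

After line 1: lst = [12, 24]
After line 2 (append adds [87, 70, 85] as single element): lst = [12, 24, [87, 70, 85]]
After line 3 (extend unpacks [56], adds 56): lst = [12, 24, [87, 70, 85], 56]
After line 4: result = len(lst) = 4

4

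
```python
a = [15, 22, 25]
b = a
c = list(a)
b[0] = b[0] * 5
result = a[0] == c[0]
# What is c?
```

After line 1: a = [15, 22, 25]
After line 2 (b = a, alias): a = [15, 22, 25], b = [15, 22, 25]
After line 3 (c = list(a) is a copy, new object): c = [15, 22, 25]
After line 4 (b[0] = 15 * 5 = 75; mutates shared a/b): a = b = [75, 22, 25], c = [15, 22, 25]
After line 5 (a[0] = 75, c[0] = 15; result = False)

[15, 22, 25]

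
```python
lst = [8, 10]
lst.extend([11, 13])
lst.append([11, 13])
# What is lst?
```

After line 1: lst = [8, 10]
After line 2 (extend unpacks [11, 13]): lst = [8, 10, 11, 13]
After line 3 (append adds [11, 13] as single element): lst = [8, 10, 11, 13, [11, 13]]

[8, 10, 11, 13, [11, 13]]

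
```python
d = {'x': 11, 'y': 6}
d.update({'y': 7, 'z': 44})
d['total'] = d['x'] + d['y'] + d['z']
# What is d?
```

After line 1: d = {'x': 11, 'y': 6}
After line 2 (y overwritten, z added): d = {'x': 11, 'y': 7, 'z': 44}
After line 3 (total = 11 + 7 + 44 = 62): d = {'x': 11, 'y': 7, 'z': 44, 'total': 62}

{'x': 11, 'y': 7, 'z': 44, 'total': 62}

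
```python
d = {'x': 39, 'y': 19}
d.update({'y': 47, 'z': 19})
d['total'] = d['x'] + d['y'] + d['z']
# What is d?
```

After line 1: d = {'x': 39, 'y': 19}
After line 2 (y overwritten, z added): d = {'x': 39, 'y': 47, 'z': 19}
After line 3 (total = 39 + 47 + 19 = 105): d = {'x': 39, 'y': 47, 'z': 19, 'total': 105}

{'x': 39, 'y': 47, 'z': 19, 'total': 105}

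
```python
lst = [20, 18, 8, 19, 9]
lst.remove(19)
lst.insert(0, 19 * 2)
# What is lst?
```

After line 1: lst = [20, 18, 8, 19, 9]
After line 2 (remove first 19): lst = [20, 18, 8, 9]
After line 3 (insert 38 at index 0): lst = [38, 20, 18, 8, 9]

[38, 20, 18, 8, 9]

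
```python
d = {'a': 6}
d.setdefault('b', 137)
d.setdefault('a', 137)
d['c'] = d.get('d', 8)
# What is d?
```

After line 1: d = {'a': 6}
After line 2 (setdefault adds 'b'=137): d = {'a': 6, 'b': 137}
After line 3 (setdefault 'a' no-op, already exists): d = {'a': 6, 'b': 137}
After line 4 (get('d', 8) returns default since 'd' not in d): d = {'a': 6, 'b': 137, 'c': 8}

{'a': 6, 'b': 137, 'c': 8}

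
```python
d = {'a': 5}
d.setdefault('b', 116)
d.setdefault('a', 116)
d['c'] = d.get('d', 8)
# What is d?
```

After line 1: d = {'a': 5}
After line 2 (setdefault adds 'b'=116): d = {'a': 5, 'b': 116}
After line 3 (setdefault 'a' no-op, already exists): d = {'a': 5, 'b': 116}
After line 4 (get('d', 8) returns default since 'd' not in d): d = {'a': 5, 'b': 116, 'c': 8}

{'a': 5, 'b': 116, 'c': 8}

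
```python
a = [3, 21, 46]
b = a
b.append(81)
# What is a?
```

After line 1: a = [3, 21, 46]
After line 2 (b = a is an alias, same object): a = [3, 21, 46], b = [3, 21, 46]
After line 3 (b.append mutates the shared list): a = [3, 21, 46, 81], b = [3, 21, 46, 81]

[3, 21, 46, 81]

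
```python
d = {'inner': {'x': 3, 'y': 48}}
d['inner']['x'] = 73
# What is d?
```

After line 1: d = {'inner': {'x': 3, 'y': 48}}
After line 2 (inner x overwritten): d = {'inner': {'x': 73, 'y': 48}}

{'inner': {'x': 73, 'y': 48}}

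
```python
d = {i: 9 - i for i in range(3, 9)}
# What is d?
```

{3: 6, 4: 5, 5: 4, 6: 3, 7: 2, 8: 1}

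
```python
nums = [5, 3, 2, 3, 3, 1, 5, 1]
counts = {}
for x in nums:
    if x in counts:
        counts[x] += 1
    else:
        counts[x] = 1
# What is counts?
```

Initial: counts = {}, nums = [5, 3, 2, 3, 3, 1, 5, 1]
See 5: counts = {5: 1}
See 3: counts = {5: 1, 3: 1}
See 2: counts = {5: 1, 3: 1, 2: 1}
See 3: counts = {5: 1, 3: 2, 2: 1}
See 3: counts = {5: 1, 3: 3, 2: 1}
See 1: counts = {5: 1, 3: 3, 2: 1, 1: 1}
See 5: counts = {5: 2, 3: 3, 2: 1, 1: 1}
See 1: counts = {5: 2, 3: 3, 2: 1, 1: 2}

{5: 2, 3: 3, 2: 1, 1: 2}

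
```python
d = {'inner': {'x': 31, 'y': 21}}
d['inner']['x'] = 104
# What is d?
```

After line 1: d = {'inner': {'x': 31, 'y': 21}}
After line 2 (inner x overwritten): d = {'inner': {'x': 104, 'y': 21}}

{'inner': {'x': 104, 'y': 21}}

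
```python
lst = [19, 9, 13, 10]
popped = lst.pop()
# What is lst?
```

[19, 9, 13]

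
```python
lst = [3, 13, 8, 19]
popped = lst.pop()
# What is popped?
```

19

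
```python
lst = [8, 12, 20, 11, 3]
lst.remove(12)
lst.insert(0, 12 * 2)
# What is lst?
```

After line 1: lst = [8, 12, 20, 11, 3]
After line 2 (remove first 12): lst = [8, 20, 11, 3]
After line 3 (insert 24 at index 0): lst = [24, 8, 20, 11, 3]

[24, 8, 20, 11, 3]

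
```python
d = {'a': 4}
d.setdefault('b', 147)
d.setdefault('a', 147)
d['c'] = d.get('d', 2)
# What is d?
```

After line 1: d = {'a': 4}
After line 2 (setdefault adds 'b'=147): d = {'a': 4, 'b': 147}
After line 3 (setdefault 'a' no-op, already exists): d = {'a': 4, 'b': 147}
After line 4 (get('d', 2) returns default since 'd' not in d): d = {'a': 4, 'b': 147, 'c': 2}

{'a': 4, 'b': 147, 'c': 2}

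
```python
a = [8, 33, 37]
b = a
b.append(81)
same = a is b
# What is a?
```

After line 1: a = [8, 33, 37]
After line 2 (b = a is an alias, same object): a = [8, 33, 37], b = [8, 33, 37]
After line 3 (b.append mutates the shared list): a = [8, 33, 37, 81], b = [8, 33, 37, 81]
After line 4 (same = a is b; same object -> True): same = True

[8, 33, 37, 81]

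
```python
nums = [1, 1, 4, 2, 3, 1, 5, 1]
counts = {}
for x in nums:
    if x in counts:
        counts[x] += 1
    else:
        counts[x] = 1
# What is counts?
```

Initial: counts = {}, nums = [1, 1, 4, 2, 3, 1, 5, 1]
See 1: counts = {1: 1}
See 1: counts = {1: 2}
See 4: counts = {1: 2, 4: 1}
See 2: counts = {1: 2, 4: 1, 2: 1}
See 3: counts = {1: 2, 4: 1, 2: 1, 3: 1}
See 1: counts = {1: 3, 4: 1, 2: 1, 3: 1}
See 5: counts = {1: 3, 4: 1, 2: 1, 3: 1, 5: 1}
See 1: counts = {1: 4, 4: 1, 2: 1, 3: 1, 5: 1}

{1: 4, 4: 1, 2: 1, 3: 1, 5: 1}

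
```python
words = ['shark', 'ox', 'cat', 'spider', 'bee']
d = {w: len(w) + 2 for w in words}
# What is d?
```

{'shark': 7, 'ox': 4, 'cat': 5, 'spider': 8, 'bee': 5}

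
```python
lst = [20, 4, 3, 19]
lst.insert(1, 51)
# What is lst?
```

[20, 51, 4, 3, 19]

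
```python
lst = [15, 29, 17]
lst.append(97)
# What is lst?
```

[15, 29, 17, 97]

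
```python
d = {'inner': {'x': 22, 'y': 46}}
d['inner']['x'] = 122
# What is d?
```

After line 1: d = {'inner': {'x': 22, 'y': 46}}
After line 2 (inner x overwritten): d = {'inner': {'x': 122, 'y': 46}}

{'inner': {'x': 122, 'y': 46}}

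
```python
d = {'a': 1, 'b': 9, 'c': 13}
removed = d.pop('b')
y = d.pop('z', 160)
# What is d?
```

After line 1: d = {'a': 1, 'b': 9, 'c': 13}
After line 2 (pop 'b' returns 9): d = {'a': 1, 'c': 13}, removed = 9
After line 3 (pop 'z' missing, returns default 160): d = {'a': 1, 'c': 13}, y = 160

{'a': 1, 'c': 13}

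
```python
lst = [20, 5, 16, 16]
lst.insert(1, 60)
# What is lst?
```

[20, 60, 5, 16, 16]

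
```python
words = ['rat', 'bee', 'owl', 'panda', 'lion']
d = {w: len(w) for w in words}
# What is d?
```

{'rat': 3, 'bee': 3, 'owl': 3, 'panda': 5, 'lion': 4}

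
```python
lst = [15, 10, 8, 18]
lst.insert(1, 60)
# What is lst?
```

[15, 60, 10, 8, 18]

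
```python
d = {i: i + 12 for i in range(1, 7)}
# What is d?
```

{1: 13, 2: 14, 3: 15, 4: 16, 5: 17, 6: 18}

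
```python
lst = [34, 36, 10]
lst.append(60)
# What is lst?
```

[34, 36, 10, 60]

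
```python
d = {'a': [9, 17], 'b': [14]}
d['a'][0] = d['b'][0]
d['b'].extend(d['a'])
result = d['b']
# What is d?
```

After line 1: d = {'a': [9, 17], 'b': [14]}
After line 2 (a[0] = b[0] = 14): d = {'a': [14, 17], 'b': [14]}
After line 3 (b.extend(a) appends [14, 17]): d = {'a': [14, 17], 'b': [14, 14, 17]}
After line 4: result = d['b'] = [14, 14, 17]

{'a': [14, 17], 'b': [14, 14, 17]}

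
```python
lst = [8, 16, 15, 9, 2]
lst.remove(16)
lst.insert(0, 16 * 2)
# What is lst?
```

After line 1: lst = [8, 16, 15, 9, 2]
After line 2 (remove first 16): lst = [8, 15, 9, 2]
After line 3 (insert 32 at index 0): lst = [32, 8, 15, 9, 2]

[32, 8, 15, 9, 2]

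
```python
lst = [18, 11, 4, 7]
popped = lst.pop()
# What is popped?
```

7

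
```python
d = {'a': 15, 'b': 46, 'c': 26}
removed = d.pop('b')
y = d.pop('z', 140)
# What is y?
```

After line 1: d = {'a': 15, 'b': 46, 'c': 26}
After line 2 (pop 'b' returns 46): d = {'a': 15, 'c': 26}, removed = 46
After line 3 (pop 'z' missing, returns default 140): d = {'a': 15, 'c': 26}, y = 140

140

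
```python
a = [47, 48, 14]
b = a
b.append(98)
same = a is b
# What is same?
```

After line 1: a = [47, 48, 14]
After line 2 (b = a is an alias, same object): a = [47, 48, 14], b = [47, 48, 14]
After line 3 (b.append mutates the shared list): a = [47, 48, 14, 98], b = [47, 48, 14, 98]
After line 4 (same = a is b; same object -> True): same = True

True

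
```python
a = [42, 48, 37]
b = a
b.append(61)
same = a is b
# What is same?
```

After line 1: a = [42, 48, 37]
After line 2 (b = a is an alias, same object): a = [42, 48, 37], b = [42, 48, 37]
After line 3 (b.append mutates the shared list): a = [42, 48, 37, 61], b = [42, 48, 37, 61]
After line 4 (same = a is b; same object -> True): same = True

True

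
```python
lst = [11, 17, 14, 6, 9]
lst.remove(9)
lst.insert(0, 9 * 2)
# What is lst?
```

After line 1: lst = [11, 17, 14, 6, 9]
After line 2 (remove first 9): lst = [11, 17, 14, 6]
After line 3 (insert 18 at index 0): lst = [18, 11, 17, 14, 6]

[18, 11, 17, 14, 6]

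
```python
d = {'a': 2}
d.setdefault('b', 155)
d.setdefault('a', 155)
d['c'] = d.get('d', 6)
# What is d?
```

After line 1: d = {'a': 2}
After line 2 (setdefault adds 'b'=155): d = {'a': 2, 'b': 155}
After line 3 (setdefault 'a' no-op, already exists): d = {'a': 2, 'b': 155}
After line 4 (get('d', 6) returns default since 'd' not in d): d = {'a': 2, 'b': 155, 'c': 6}

{'a': 2, 'b': 155, 'c': 6}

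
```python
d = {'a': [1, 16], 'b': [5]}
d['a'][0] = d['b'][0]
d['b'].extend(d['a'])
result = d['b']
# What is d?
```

After line 1: d = {'a': [1, 16], 'b': [5]}
After line 2 (a[0] = b[0] = 5): d = {'a': [5, 16], 'b': [5]}
After line 3 (b.extend(a) appends [5, 16]): d = {'a': [5, 16], 'b': [5, 5, 16]}
After line 4: result = d['b'] = [5, 5, 16]

{'a': [5, 16], 'b': [5, 5, 16]}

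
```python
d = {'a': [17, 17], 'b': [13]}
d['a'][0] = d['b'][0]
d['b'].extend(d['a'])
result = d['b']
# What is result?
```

After line 1: d = {'a': [17, 17], 'b': [13]}
After line 2 (a[0] = b[0] = 13): d = {'a': [13, 17], 'b': [13]}
After line 3 (b.extend(a) appends [13, 17]): d = {'a': [13, 17], 'b': [13, 13, 17]}
After line 4: result = d['b'] = [13, 13, 17]

[13, 13, 17]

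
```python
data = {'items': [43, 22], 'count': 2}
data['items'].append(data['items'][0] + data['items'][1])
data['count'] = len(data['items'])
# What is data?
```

After line 1: data = {'items': [43, 22], 'count': 2}
After line 2 (append 43 + 22 = 65): data = {'items': [43, 22, 65], 'count': 2}
After line 3 (count = len(items) = 3): data = {'items': [43, 22, 65], 'count': 3}

{'items': [43, 22, 65], 'count': 3}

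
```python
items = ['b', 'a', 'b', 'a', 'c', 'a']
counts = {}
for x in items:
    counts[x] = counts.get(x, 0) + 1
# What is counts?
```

Initial: counts = {}, items = ['b', 'a', 'b', 'a', 'c', 'a']
See 'b': counts = {'b': 1}
See 'a': counts = {'b': 1, 'a': 1}
See 'b': counts = {'b': 2, 'a': 1}
See 'a': counts = {'b': 2, 'a': 2}
See 'c': counts = {'b': 2, 'a': 2, 'c': 1}
See 'a': counts = {'b': 2, 'a': 3, 'c': 1}

{'b': 2, 'a': 3, 'c': 1}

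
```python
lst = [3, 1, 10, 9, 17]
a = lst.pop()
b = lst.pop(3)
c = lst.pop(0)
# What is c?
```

After line 1: lst = [3, 1, 10, 9, 17]
After line 2 (pop() -> a = 17): lst = [3, 1, 10, 9]
After line 3 (pop(3) -> b = 9): lst = [3, 1, 10]
After line 4 (pop(0) -> c = 3): lst = [1, 10]

3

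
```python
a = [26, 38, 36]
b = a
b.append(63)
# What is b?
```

After line 1: a = [26, 38, 36]
After line 2 (b = a is an alias, same object): a = [26, 38, 36], b = [26, 38, 36]
After line 3 (b.append mutates the shared list): a = [26, 38, 36, 63], b = [26, 38, 36, 63]

[26, 38, 36, 63]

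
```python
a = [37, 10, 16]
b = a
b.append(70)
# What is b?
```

After line 1: a = [37, 10, 16]
After line 2 (b = a is an alias, same object): a = [37, 10, 16], b = [37, 10, 16]
After line 3 (b.append mutates the shared list): a = [37, 10, 16, 70], b = [37, 10, 16, 70]

[37, 10, 16, 70]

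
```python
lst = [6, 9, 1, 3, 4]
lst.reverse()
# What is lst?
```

[4, 3, 1, 9, 6]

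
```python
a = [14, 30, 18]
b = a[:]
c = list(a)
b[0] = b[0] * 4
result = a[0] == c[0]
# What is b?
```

After line 1: a = [14, 30, 18]
After line 2 (b = a[:], copy): a = [14, 30, 18], b = [14, 30, 18]
After line 3 (c = list(a) is a copy, new object): c = [14, 30, 18]
After line 4 (b[0] = 14 * 4 = 56; only b mutates (copy)): a = [14, 30, 18], b = [56, 30, 18], c = [14, 30, 18]
After line 5 (a[0] = 14, c[0] = 14; result = True)

[56, 30, 18]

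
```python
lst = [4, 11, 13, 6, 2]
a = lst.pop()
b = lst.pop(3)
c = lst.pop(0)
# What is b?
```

After line 1: lst = [4, 11, 13, 6, 2]
After line 2 (pop() -> a = 2): lst = [4, 11, 13, 6]
After line 3 (pop(3) -> b = 6): lst = [4, 11, 13]
After line 4 (pop(0) -> c = 4): lst = [11, 13]

6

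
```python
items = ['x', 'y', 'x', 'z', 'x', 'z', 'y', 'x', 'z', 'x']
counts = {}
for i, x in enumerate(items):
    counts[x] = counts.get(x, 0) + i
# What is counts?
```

Initial: counts = {}, items = ['x', 'y', 'x', 'z', 'x', 'z', 'y', 'x', 'z', 'x']
i=0, x='x': counts = {'x': 0}
i=1, x='y': counts = {'x': 0, 'y': 1}
i=2, x='x': counts = {'x': 2, 'y': 1}
i=3, x='z': counts = {'x': 2, 'y': 1, 'z': 3}
i=4, x='x': counts = {'x': 6, 'y': 1, 'z': 3}
i=5, x='z': counts = {'x': 6, 'y': 1, 'z': 8}
i=6, x='y': counts = {'x': 6, 'y': 7, 'z': 8}
i=7, x='x': counts = {'x': 13, 'y': 7, 'z': 8}
i=8, x='z': counts = {'x': 13, 'y': 7, 'z': 16}
i=9, x='x': counts = {'x': 22, 'y': 7, 'z': 16}

{'x': 22, 'y': 7, 'z': 16}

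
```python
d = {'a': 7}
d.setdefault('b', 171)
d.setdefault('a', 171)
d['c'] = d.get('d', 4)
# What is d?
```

After line 1: d = {'a': 7}
After line 2 (setdefault adds 'b'=171): d = {'a': 7, 'b': 171}
After line 3 (setdefault 'a' no-op, already exists): d = {'a': 7, 'b': 171}
After line 4 (get('d', 4) returns default since 'd' not in d): d = {'a': 7, 'b': 171, 'c': 4}

{'a': 7, 'b': 171, 'c': 4}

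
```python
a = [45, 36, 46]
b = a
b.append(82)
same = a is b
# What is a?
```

After line 1: a = [45, 36, 46]
After line 2 (b = a is an alias, same object): a = [45, 36, 46], b = [45, 36, 46]
After line 3 (b.append mutates the shared list): a = [45, 36, 46, 82], b = [45, 36, 46, 82]
After line 4 (same = a is b; same object -> True): same = True

[45, 36, 46, 82]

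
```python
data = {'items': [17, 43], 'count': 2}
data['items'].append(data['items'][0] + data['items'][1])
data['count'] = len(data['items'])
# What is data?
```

After line 1: data = {'items': [17, 43], 'count': 2}
After line 2 (append 17 + 43 = 60): data = {'items': [17, 43, 60], 'count': 2}
After line 3 (count = len(items) = 3): data = {'items': [17, 43, 60], 'count': 3}

{'items': [17, 43, 60], 'count': 3}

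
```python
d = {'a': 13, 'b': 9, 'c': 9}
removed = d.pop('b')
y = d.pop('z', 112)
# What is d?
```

After line 1: d = {'a': 13, 'b': 9, 'c': 9}
After line 2 (pop 'b' returns 9): d = {'a': 13, 'c': 9}, removed = 9
After line 3 (pop 'z' missing, returns default 112): d = {'a': 13, 'c': 9}, y = 112

{'a': 13, 'c': 9}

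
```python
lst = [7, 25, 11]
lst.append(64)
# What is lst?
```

[7, 25, 11, 64]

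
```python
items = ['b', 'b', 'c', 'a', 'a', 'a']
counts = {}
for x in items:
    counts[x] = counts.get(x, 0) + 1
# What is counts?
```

Initial: counts = {}, items = ['b', 'b', 'c', 'a', 'a', 'a']
See 'b': counts = {'b': 1}
See 'b': counts = {'b': 2}
See 'c': counts = {'b': 2, 'c': 1}
See 'a': counts = {'b': 2, 'c': 1, 'a': 1}
See 'a': counts = {'b': 2, 'c': 1, 'a': 2}
See 'a': counts = {'b': 2, 'c': 1, 'a': 3}

{'b': 2, 'c': 1, 'a': 3}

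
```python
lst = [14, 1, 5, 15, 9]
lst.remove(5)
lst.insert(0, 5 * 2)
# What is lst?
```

After line 1: lst = [14, 1, 5, 15, 9]
After line 2 (remove first 5): lst = [14, 1, 15, 9]
After line 3 (insert 10 at index 0): lst = [10, 14, 1, 15, 9]

[10, 14, 1, 15, 9]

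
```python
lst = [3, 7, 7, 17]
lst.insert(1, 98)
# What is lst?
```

[3, 98, 7, 7, 17]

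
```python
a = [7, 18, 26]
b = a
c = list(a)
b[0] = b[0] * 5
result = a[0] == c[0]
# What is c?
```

After line 1: a = [7, 18, 26]
After line 2 (b = a, alias): a = [7, 18, 26], b = [7, 18, 26]
After line 3 (c = list(a) is a copy, new object): c = [7, 18, 26]
After line 4 (b[0] = 7 * 5 = 35; mutates shared a/b): a = b = [35, 18, 26], c = [7, 18, 26]
After line 5 (a[0] = 35, c[0] = 7; result = False)

[7, 18, 26]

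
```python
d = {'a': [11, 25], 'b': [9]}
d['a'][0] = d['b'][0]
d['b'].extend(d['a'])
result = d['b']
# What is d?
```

After line 1: d = {'a': [11, 25], 'b': [9]}
After line 2 (a[0] = b[0] = 9): d = {'a': [9, 25], 'b': [9]}
After line 3 (b.extend(a) appends [9, 25]): d = {'a': [9, 25], 'b': [9, 9, 25]}
After line 4: result = d['b'] = [9, 9, 25]

{'a': [9, 25], 'b': [9, 9, 25]}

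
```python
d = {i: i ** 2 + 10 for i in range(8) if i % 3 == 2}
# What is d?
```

{2: 14, 5: 35}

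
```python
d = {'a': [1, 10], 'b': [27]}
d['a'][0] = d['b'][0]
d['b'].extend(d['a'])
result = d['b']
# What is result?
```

After line 1: d = {'a': [1, 10], 'b': [27]}
After line 2 (a[0] = b[0] = 27): d = {'a': [27, 10], 'b': [27]}
After line 3 (b.extend(a) appends [27, 10]): d = {'a': [27, 10], 'b': [27, 27, 10]}
After line 4: result = d['b'] = [27, 27, 10]

[27, 27, 10]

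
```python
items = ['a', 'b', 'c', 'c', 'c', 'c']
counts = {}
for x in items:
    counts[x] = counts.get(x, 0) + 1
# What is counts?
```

Initial: counts = {}, items = ['a', 'b', 'c', 'c', 'c', 'c']
See 'a': counts = {'a': 1}
See 'b': counts = {'a': 1, 'b': 1}
See 'c': counts = {'a': 1, 'b': 1, 'c': 1}
See 'c': counts = {'a': 1, 'b': 1, 'c': 2}
See 'c': counts = {'a': 1, 'b': 1, 'c': 3}
See 'c': counts = {'a': 1, 'b': 1, 'c': 4}

{'a': 1, 'b': 1, 'c': 4}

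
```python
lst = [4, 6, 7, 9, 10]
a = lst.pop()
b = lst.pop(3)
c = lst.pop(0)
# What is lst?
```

After line 1: lst = [4, 6, 7, 9, 10]
After line 2 (pop() -> a = 10): lst = [4, 6, 7, 9]
After line 3 (pop(3) -> b = 9): lst = [4, 6, 7]
After line 4 (pop(0) -> c = 4): lst = [6, 7]

[6, 7]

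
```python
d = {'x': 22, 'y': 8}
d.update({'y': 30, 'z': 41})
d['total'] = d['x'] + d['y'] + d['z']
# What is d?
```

After line 1: d = {'x': 22, 'y': 8}
After line 2 (y overwritten, z added): d = {'x': 22, 'y': 30, 'z': 41}
After line 3 (total = 22 + 30 + 41 = 93): d = {'x': 22, 'y': 30, 'z': 41, 'total': 93}

{'x': 22, 'y': 30, 'z': 41, 'total': 93}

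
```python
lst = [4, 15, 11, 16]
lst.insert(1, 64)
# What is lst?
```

[4, 64, 15, 11, 16]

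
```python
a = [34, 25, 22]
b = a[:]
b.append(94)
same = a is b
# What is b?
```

After line 1: a = [34, 25, 22]
After line 2 (b = a[:] is a shallow copy, new object): a = [34, 25, 22], b = [34, 25, 22]
After line 3 (append only mutates b): a = [34, 25, 22], b = [34, 25, 22, 94]
After line 4 (same = a is b; different objects -> False): same = False

[34, 25, 22, 94]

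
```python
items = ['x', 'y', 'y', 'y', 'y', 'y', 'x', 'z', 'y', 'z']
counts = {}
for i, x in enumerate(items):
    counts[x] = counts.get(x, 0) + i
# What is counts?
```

Initial: counts = {}, items = ['x', 'y', 'y', 'y', 'y', 'y', 'x', 'z', 'y', 'z']
i=0, x='x': counts = {'x': 0}
i=1, x='y': counts = {'x': 0, 'y': 1}
i=2, x='y': counts = {'x': 0, 'y': 3}
i=3, x='y': counts = {'x': 0, 'y': 6}
i=4, x='y': counts = {'x': 0, 'y': 10}
i=5, x='y': counts = {'x': 0, 'y': 15}
i=6, x='x': counts = {'x': 6, 'y': 15}
i=7, x='z': counts = {'x': 6, 'y': 15, 'z': 7}
i=8, x='y': counts = {'x': 6, 'y': 23, 'z': 7}
i=9, x='z': counts = {'x': 6, 'y': 23, 'z': 16}

{'x': 6, 'y': 23, 'z': 16}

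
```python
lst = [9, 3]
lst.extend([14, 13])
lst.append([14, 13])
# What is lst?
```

After line 1: lst = [9, 3]
After line 2 (extend unpacks [14, 13]): lst = [9, 3, 14, 13]
After line 3 (append adds [14, 13] as single element): lst = [9, 3, 14, 13, [14, 13]]

[9, 3, 14, 13, [14, 13]]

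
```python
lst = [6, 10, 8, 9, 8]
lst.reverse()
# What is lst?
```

[8, 9, 8, 10, 6]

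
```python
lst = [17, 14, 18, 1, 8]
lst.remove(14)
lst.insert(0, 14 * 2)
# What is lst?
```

After line 1: lst = [17, 14, 18, 1, 8]
After line 2 (remove first 14): lst = [17, 18, 1, 8]
After line 3 (insert 28 at index 0): lst = [28, 17, 18, 1, 8]

[28, 17, 18, 1, 8]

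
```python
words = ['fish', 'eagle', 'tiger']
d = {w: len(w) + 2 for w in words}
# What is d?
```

{'fish': 6, 'eagle': 7, 'tiger': 7}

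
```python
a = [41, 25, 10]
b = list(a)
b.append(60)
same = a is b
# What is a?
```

After line 1: a = [41, 25, 10]
After line 2 (b = list(a) is a shallow copy, new object): a = [41, 25, 10], b = [41, 25, 10]
After line 3 (append only mutates b): a = [41, 25, 10], b = [41, 25, 10, 60]
After line 4 (same = a is b; different objects -> False): same = False

[41, 25, 10]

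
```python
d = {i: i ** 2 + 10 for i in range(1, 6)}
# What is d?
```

{1: 11, 2: 14, 3: 19, 4: 26, 5: 35}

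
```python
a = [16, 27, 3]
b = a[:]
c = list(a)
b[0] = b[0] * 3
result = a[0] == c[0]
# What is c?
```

After line 1: a = [16, 27, 3]
After line 2 (b = a[:], copy): a = [16, 27, 3], b = [16, 27, 3]
After line 3 (c = list(a) is a copy, new object): c = [16, 27, 3]
After line 4 (b[0] = 16 * 3 = 48; only b mutates (copy)): a = [16, 27, 3], b = [48, 27, 3], c = [16, 27, 3]
After line 5 (a[0] = 16, c[0] = 16; result = True)

[16, 27, 3]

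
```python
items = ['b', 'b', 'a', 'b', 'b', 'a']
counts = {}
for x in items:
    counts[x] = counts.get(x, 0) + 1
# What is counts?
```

Initial: counts = {}, items = ['b', 'b', 'a', 'b', 'b', 'a']
See 'b': counts = {'b': 1}
See 'b': counts = {'b': 2}
See 'a': counts = {'b': 2, 'a': 1}
See 'b': counts = {'b': 3, 'a': 1}
See 'b': counts = {'b': 4, 'a': 1}
See 'a': counts = {'b': 4, 'a': 2}

{'b': 4, 'a': 2}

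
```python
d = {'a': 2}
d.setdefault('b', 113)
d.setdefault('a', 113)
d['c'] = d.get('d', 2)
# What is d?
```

After line 1: d = {'a': 2}
After line 2 (setdefault adds 'b'=113): d = {'a': 2, 'b': 113}
After line 3 (setdefault 'a' no-op, already exists): d = {'a': 2, 'b': 113}
After line 4 (get('d', 2) returns default since 'd' not in d): d = {'a': 2, 'b': 113, 'c': 2}

{'a': 2, 'b': 113, 'c': 2}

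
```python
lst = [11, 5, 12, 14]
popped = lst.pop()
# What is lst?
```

[11, 5, 12]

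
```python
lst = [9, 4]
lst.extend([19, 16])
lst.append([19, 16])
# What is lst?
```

After line 1: lst = [9, 4]
After line 2 (extend unpacks [19, 16]): lst = [9, 4, 19, 16]
After line 3 (append adds [19, 16] as single element): lst = [9, 4, 19, 16, [19, 16]]

[9, 4, 19, 16, [19, 16]]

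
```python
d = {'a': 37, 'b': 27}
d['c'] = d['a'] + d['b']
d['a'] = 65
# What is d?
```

After line 1: d = {'a': 37, 'b': 27}
After line 2 (d['c'] = 37 + 27): d = {'a': 37, 'b': 27, 'c': 64}
After line 3: d = {'a': 65, 'b': 27, 'c': 64}

{'a': 65, 'b': 27, 'c': 64}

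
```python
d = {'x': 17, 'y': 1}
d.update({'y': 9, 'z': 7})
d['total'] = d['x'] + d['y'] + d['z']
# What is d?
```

After line 1: d = {'x': 17, 'y': 1}
After line 2 (y overwritten, z added): d = {'x': 17, 'y': 9, 'z': 7}
After line 3 (total = 17 + 9 + 7 = 33): d = {'x': 17, 'y': 9, 'z': 7, 'total': 33}

{'x': 17, 'y': 9, 'z': 7, 'total': 33}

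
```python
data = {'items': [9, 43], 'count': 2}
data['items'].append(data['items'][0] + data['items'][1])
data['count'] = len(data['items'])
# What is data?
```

After line 1: data = {'items': [9, 43], 'count': 2}
After line 2 (append 9 + 43 = 52): data = {'items': [9, 43, 52], 'count': 2}
After line 3 (count = len(items) = 3): data = {'items': [9, 43, 52], 'count': 3}

{'items': [9, 43, 52], 'count': 3}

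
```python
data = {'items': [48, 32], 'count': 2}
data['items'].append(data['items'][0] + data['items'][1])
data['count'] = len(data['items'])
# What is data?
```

After line 1: data = {'items': [48, 32], 'count': 2}
After line 2 (append 48 + 32 = 80): data = {'items': [48, 32, 80], 'count': 2}
After line 3 (count = len(items) = 3): data = {'items': [48, 32, 80], 'count': 3}

{'items': [48, 32, 80], 'count': 3}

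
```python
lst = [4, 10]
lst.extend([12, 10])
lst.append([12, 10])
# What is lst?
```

After line 1: lst = [4, 10]
After line 2 (extend unpacks [12, 10]): lst = [4, 10, 12, 10]
After line 3 (append adds [12, 10] as single element): lst = [4, 10, 12, 10, [12, 10]]

[4, 10, 12, 10, [12, 10]]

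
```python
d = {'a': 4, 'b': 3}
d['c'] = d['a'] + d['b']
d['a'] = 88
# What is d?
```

After line 1: d = {'a': 4, 'b': 3}
After line 2 (d['c'] = 4 + 3): d = {'a': 4, 'b': 3, 'c': 7}
After line 3: d = {'a': 88, 'b': 3, 'c': 7}

{'a': 88, 'b': 3, 'c': 7}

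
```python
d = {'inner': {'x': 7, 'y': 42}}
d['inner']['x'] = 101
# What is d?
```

After line 1: d = {'inner': {'x': 7, 'y': 42}}
After line 2 (inner x overwritten): d = {'inner': {'x': 101, 'y': 42}}

{'inner': {'x': 101, 'y': 42}}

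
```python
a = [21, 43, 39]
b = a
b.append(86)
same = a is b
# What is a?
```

After line 1: a = [21, 43, 39]
After line 2 (b = a is an alias, same object): a = [21, 43, 39], b = [21, 43, 39]
After line 3 (b.append mutates the shared list): a = [21, 43, 39, 86], b = [21, 43, 39, 86]
After line 4 (same = a is b; same object -> True): same = True

[21, 43, 39, 86]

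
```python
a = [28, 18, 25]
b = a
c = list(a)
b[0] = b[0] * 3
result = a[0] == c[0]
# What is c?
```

After line 1: a = [28, 18, 25]
After line 2 (b = a, alias): a = [28, 18, 25], b = [28, 18, 25]
After line 3 (c = list(a) is a copy, new object): c = [28, 18, 25]
After line 4 (b[0] = 28 * 3 = 84; mutates shared a/b): a = b = [84, 18, 25], c = [28, 18, 25]
After line 5 (a[0] = 84, c[0] = 28; result = False)

[28, 18, 25]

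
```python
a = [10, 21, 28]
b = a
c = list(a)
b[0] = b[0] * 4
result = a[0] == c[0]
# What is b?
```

After line 1: a = [10, 21, 28]
After line 2 (b = a, alias): a = [10, 21, 28], b = [10, 21, 28]
After line 3 (c = list(a) is a copy, new object): c = [10, 21, 28]
After line 4 (b[0] = 10 * 4 = 40; mutates shared a/b): a = b = [40, 21, 28], c = [10, 21, 28]
After line 5 (a[0] = 40, c[0] = 10; result = False)

[40, 21, 28]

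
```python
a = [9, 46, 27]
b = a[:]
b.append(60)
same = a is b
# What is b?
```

After line 1: a = [9, 46, 27]
After line 2 (b = a[:] is a shallow copy, new object): a = [9, 46, 27], b = [9, 46, 27]
After line 3 (append only mutates b): a = [9, 46, 27], b = [9, 46, 27, 60]
After line 4 (same = a is b; different objects -> False): same = False

[9, 46, 27, 60]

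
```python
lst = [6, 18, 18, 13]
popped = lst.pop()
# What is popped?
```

13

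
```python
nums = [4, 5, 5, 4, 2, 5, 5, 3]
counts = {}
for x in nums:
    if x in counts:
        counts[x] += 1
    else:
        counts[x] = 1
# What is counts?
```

Initial: counts = {}, nums = [4, 5, 5, 4, 2, 5, 5, 3]
See 4: counts = {4: 1}
See 5: counts = {4: 1, 5: 1}
See 5: counts = {4: 1, 5: 2}
See 4: counts = {4: 2, 5: 2}
See 2: counts = {4: 2, 5: 2, 2: 1}
See 5: counts = {4: 2, 5: 3, 2: 1}
See 5: counts = {4: 2, 5: 4, 2: 1}
See 3: counts = {4: 2, 5: 4, 2: 1, 3: 1}

{4: 2, 5: 4, 2: 1, 3: 1}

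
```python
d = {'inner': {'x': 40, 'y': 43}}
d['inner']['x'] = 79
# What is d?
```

After line 1: d = {'inner': {'x': 40, 'y': 43}}
After line 2 (inner x overwritten): d = {'inner': {'x': 79, 'y': 43}}

{'inner': {'x': 79, 'y': 43}}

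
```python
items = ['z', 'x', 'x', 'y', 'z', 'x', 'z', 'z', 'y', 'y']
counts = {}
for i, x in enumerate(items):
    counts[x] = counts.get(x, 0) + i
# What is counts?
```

Initial: counts = {}, items = ['z', 'x', 'x', 'y', 'z', 'x', 'z', 'z', 'y', 'y']
i=0, x='z': counts = {'z': 0}
i=1, x='x': counts = {'z': 0, 'x': 1}
i=2, x='x': counts = {'z': 0, 'x': 3}
i=3, x='y': counts = {'z': 0, 'x': 3, 'y': 3}
i=4, x='z': counts = {'z': 4, 'x': 3, 'y': 3}
i=5, x='x': counts = {'z': 4, 'x': 8, 'y': 3}
i=6, x='z': counts = {'z': 10, 'x': 8, 'y': 3}
i=7, x='z': counts = {'z': 17, 'x': 8, 'y': 3}
i=8, x='y': counts = {'z': 17, 'x': 8, 'y': 11}
i=9, x='y': counts = {'z': 17, 'x': 8, 'y': 20}

{'z': 17, 'x': 8, 'y': 20}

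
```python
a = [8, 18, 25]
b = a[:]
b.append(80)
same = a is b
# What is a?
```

After line 1: a = [8, 18, 25]
After line 2 (b = a[:] is a shallow copy, new object): a = [8, 18, 25], b = [8, 18, 25]
After line 3 (append only mutates b): a = [8, 18, 25], b = [8, 18, 25, 80]
After line 4 (same = a is b; different objects -> False): same = False

[8, 18, 25]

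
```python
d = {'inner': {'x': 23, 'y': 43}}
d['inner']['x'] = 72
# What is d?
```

After line 1: d = {'inner': {'x': 23, 'y': 43}}
After line 2 (inner x overwritten): d = {'inner': {'x': 72, 'y': 43}}

{'inner': {'x': 72, 'y': 43}}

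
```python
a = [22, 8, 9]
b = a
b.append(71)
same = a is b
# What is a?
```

After line 1: a = [22, 8, 9]
After line 2 (b = a is an alias, same object): a = [22, 8, 9], b = [22, 8, 9]
After line 3 (b.append mutates the shared list): a = [22, 8, 9, 71], b = [22, 8, 9, 71]
After line 4 (same = a is b; same object -> True): same = True

[22, 8, 9, 71]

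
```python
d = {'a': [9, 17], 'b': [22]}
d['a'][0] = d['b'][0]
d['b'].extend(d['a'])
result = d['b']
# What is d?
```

After line 1: d = {'a': [9, 17], 'b': [22]}
After line 2 (a[0] = b[0] = 22): d = {'a': [22, 17], 'b': [22]}
After line 3 (b.extend(a) appends [22, 17]): d = {'a': [22, 17], 'b': [22, 22, 17]}
After line 4: result = d['b'] = [22, 22, 17]

{'a': [22, 17], 'b': [22, 22, 17]}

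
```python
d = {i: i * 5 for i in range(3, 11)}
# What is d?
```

{3: 15, 4: 20, 5: 25, 6: 30, 7: 35, 8: 40, 9: 45, 10: 50}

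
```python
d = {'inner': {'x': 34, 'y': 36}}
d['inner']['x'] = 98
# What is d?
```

After line 1: d = {'inner': {'x': 34, 'y': 36}}
After line 2 (inner x overwritten): d = {'inner': {'x': 98, 'y': 36}}

{'inner': {'x': 98, 'y': 36}}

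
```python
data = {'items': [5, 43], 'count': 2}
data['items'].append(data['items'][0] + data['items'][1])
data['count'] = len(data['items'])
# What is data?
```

After line 1: data = {'items': [5, 43], 'count': 2}
After line 2 (append 5 + 43 = 48): data = {'items': [5, 43, 48], 'count': 2}
After line 3 (count = len(items) = 3): data = {'items': [5, 43, 48], 'count': 3}

{'items': [5, 43, 48], 'count': 3}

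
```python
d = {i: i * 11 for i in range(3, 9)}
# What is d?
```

{3: 33, 4: 44, 5: 55, 6: 66, 7: 77, 8: 88}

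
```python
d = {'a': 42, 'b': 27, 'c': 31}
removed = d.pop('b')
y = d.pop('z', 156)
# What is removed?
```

After line 1: d = {'a': 42, 'b': 27, 'c': 31}
After line 2 (pop 'b' returns 27): d = {'a': 42, 'c': 31}, removed = 27
After line 3 (pop 'z' missing, returns default 156): d = {'a': 42, 'c': 31}, y = 156

27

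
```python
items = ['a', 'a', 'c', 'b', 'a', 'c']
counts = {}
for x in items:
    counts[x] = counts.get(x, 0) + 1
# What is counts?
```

Initial: counts = {}, items = ['a', 'a', 'c', 'b', 'a', 'c']
See 'a': counts = {'a': 1}
See 'a': counts = {'a': 2}
See 'c': counts = {'a': 2, 'c': 1}
See 'b': counts = {'a': 2, 'c': 1, 'b': 1}
See 'a': counts = {'a': 3, 'c': 1, 'b': 1}
See 'c': counts = {'a': 3, 'c': 2, 'b': 1}

{'a': 3, 'c': 2, 'b': 1}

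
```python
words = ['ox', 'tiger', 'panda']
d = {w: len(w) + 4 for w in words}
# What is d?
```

{'ox': 6, 'tiger': 9, 'panda': 9}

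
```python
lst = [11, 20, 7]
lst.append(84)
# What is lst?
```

[11, 20, 7, 84]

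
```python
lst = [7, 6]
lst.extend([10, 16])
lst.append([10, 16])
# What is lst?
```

After line 1: lst = [7, 6]
After line 2 (extend unpacks [10, 16]): lst = [7, 6, 10, 16]
After line 3 (append adds [10, 16] as single element): lst = [7, 6, 10, 16, [10, 16]]

[7, 6, 10, 16, [10, 16]]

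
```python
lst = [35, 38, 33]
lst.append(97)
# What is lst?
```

[35, 38, 33, 97]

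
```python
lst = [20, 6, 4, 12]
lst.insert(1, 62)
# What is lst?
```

[20, 62, 6, 4, 12]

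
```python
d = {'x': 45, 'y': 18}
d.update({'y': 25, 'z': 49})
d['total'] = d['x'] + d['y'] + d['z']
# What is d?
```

After line 1: d = {'x': 45, 'y': 18}
After line 2 (y overwritten, z added): d = {'x': 45, 'y': 25, 'z': 49}
After line 3 (total = 45 + 25 + 49 = 119): d = {'x': 45, 'y': 25, 'z': 49, 'total': 119}

{'x': 45, 'y': 25, 'z': 49, 'total': 119}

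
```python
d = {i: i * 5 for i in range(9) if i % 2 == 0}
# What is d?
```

{0: 0, 2: 10, 4: 20, 6: 30, 8: 40}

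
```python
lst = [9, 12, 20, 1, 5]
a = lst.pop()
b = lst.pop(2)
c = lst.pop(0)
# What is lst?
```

After line 1: lst = [9, 12, 20, 1, 5]
After line 2 (pop() -> a = 5): lst = [9, 12, 20, 1]
After line 3 (pop(2) -> b = 20): lst = [9, 12, 1]
After line 4 (pop(0) -> c = 9): lst = [12, 1]

[12, 1]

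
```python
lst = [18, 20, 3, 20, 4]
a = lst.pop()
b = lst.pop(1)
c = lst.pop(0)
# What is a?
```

After line 1: lst = [18, 20, 3, 20, 4]
After line 2 (pop() -> a = 4): lst = [18, 20, 3, 20]
After line 3 (pop(1) -> b = 20): lst = [18, 3, 20]
After line 4 (pop(0) -> c = 18): lst = [3, 20]

4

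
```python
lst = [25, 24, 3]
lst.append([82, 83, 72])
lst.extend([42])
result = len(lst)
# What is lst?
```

After line 1: lst = [25, 24, 3]
After line 2 (append adds [82, 83, 72] as single element): lst = [25, 24, 3, [82, 83, 72]]
After line 3 (extend unpacks [42], adds 42): lst = [25, 24, 3, [82, 83, 72], 42]
After line 4: result = len(lst) = 5

[25, 24, 3, [82, 83, 72], 42]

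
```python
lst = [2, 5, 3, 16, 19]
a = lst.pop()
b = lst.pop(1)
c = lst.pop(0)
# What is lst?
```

After line 1: lst = [2, 5, 3, 16, 19]
After line 2 (pop() -> a = 19): lst = [2, 5, 3, 16]
After line 3 (pop(1) -> b = 5): lst = [2, 3, 16]
After line 4 (pop(0) -> c = 2): lst = [3, 16]

[3, 16]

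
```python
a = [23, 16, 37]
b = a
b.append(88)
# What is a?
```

After line 1: a = [23, 16, 37]
After line 2 (b = a is an alias, same object): a = [23, 16, 37], b = [23, 16, 37]
After line 3 (b.append mutates the shared list): a = [23, 16, 37, 88], b = [23, 16, 37, 88]

[23, 16, 37, 88]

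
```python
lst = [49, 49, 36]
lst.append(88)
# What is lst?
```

[49, 49, 36, 88]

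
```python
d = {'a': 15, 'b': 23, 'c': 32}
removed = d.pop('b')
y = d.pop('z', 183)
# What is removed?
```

After line 1: d = {'a': 15, 'b': 23, 'c': 32}
After line 2 (pop 'b' returns 23): d = {'a': 15, 'c': 32}, removed = 23
After line 3 (pop 'z' missing, returns default 183): d = {'a': 15, 'c': 32}, y = 183

23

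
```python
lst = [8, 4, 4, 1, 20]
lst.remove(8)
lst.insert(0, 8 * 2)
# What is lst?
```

After line 1: lst = [8, 4, 4, 1, 20]
After line 2 (remove first 8): lst = [4, 4, 1, 20]
After line 3 (insert 16 at index 0): lst = [16, 4, 4, 1, 20]

[16, 4, 4, 1, 20]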